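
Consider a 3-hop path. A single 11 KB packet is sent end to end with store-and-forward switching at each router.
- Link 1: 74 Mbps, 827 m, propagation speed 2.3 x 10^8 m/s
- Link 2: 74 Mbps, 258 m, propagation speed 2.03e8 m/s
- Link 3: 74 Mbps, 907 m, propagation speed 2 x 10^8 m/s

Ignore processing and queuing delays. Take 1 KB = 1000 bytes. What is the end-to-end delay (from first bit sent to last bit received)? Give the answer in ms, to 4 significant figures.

L = 88000 bits.
Transmission delay per hop = L/R = 88000/74000000 = 1.18919 ms; 3 hops → 3.56757 ms.
Propagation delays (d/s per hop): 0.00359565, 0.00127094, 0.004535 ms; sum = 0.00940159 ms.
End-to-end = 3.577 ms.

3.577 ms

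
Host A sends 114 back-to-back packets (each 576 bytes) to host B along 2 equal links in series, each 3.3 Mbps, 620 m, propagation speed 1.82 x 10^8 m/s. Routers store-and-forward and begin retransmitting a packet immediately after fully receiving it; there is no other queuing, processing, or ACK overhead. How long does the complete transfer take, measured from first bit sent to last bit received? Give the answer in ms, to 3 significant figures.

Per-hop transmission t_tx = L/R = 4608/3300000 = 1.39636 ms.
Per-hop propagation t_prop = 620/182000000 = 0.00340659 ms.
Pipeline fill: first packet needs 2·t_tx to clear all hops; remaining 113 packets each add one t_tx.
Total = (2+114-1)·t_tx + 2·t_prop = 115·1.39636 + 2·0.00340659 = 161 ms.

161 ms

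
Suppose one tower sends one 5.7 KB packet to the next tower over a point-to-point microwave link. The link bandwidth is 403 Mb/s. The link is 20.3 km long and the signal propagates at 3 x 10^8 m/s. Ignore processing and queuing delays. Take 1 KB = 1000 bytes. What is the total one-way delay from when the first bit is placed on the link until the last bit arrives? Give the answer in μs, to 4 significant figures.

L = 45600 bits.
Transmission delay = L/R = 45600 / 403000000 = 113.151 μs.
Propagation delay = d/s = 20300 m / 300000000 m/s = 67.6667 μs.
Total = 180.8 μs.

180.8 μs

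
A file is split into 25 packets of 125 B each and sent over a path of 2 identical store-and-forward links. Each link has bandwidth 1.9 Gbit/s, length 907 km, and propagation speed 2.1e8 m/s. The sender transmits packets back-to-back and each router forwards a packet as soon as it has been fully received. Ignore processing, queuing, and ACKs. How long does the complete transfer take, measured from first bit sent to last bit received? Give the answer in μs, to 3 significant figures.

Per-hop transmission t_tx = L/R = 1000/1900000000 = 0.526316 μs.
Per-hop propagation t_prop = 907000/210000000 = 4319.05 μs.
Pipeline fill: first packet needs 2·t_tx to clear all hops; remaining 24 packets each add one t_tx.
Total = (2+25-1)·t_tx + 2·t_prop = 26·0.526316 + 2·4319.05 = 8650 μs.

8650 μs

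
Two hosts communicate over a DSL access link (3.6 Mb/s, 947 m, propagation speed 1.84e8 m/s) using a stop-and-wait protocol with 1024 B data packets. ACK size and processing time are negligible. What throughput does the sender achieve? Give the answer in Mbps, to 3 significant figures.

t_tx = L/R = 8192/3600000 = 0.00227556 s.
t_prop = 947/184000000 = 5.14674e-06 s; RTT = 1.02935e-05 s.
Cycle = t_tx + RTT = 0.00228585 s.
Throughput = L / cycle = 8192 / 0.00228585 = 3.58 Mbps.

3.58 Mbps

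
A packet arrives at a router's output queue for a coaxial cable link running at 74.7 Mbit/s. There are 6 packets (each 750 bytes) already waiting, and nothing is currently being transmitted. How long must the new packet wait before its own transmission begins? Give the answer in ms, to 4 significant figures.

Each queued packet: L/R = 6000/74700000 = 0.0803213 ms.
6 queued → 0.481928 ms.
Queuing delay = 0.4819 ms.

0.4819 ms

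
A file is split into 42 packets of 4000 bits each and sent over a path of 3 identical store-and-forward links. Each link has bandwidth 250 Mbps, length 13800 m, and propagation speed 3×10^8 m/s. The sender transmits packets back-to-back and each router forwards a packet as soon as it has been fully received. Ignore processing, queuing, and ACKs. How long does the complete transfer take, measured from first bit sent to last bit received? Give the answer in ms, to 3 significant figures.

Per-hop transmission t_tx = L/R = 4000/250000000 = 0.016 ms.
Per-hop propagation t_prop = 13800/300000000 = 0.046 ms.
Pipeline fill: first packet needs 3·t_tx to clear all hops; remaining 41 packets each add one t_tx.
Total = (3+42-1)·t_tx + 3·t_prop = 44·0.016 + 3·0.046 = 0.842 ms.

0.842 ms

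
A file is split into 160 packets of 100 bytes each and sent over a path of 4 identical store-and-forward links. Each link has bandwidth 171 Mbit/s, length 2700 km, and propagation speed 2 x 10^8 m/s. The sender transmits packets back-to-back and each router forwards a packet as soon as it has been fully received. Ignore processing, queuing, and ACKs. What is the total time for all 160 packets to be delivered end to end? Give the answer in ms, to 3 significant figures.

Per-hop transmission t_tx = L/R = 800/171000000 = 0.00467836 ms.
Per-hop propagation t_prop = 2700000/200000000 = 13.5 ms.
Pipeline fill: first packet needs 4·t_tx to clear all hops; remaining 159 packets each add one t_tx.
Total = (4+160-1)·t_tx + 4·t_prop = 163·0.00467836 + 4·13.5 = 54.8 ms.

54.8 ms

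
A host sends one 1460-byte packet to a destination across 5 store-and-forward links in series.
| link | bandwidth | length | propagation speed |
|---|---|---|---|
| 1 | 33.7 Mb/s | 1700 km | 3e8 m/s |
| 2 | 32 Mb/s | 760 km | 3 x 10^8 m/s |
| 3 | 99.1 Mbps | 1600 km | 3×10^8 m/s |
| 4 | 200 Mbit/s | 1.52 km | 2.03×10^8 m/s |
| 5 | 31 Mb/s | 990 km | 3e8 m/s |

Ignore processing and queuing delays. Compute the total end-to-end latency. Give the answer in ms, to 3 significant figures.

18.1 ms

L = 1460 × 8 = 11680 bits.
Transmission delays (L/R per hop): 0.346588, 0.365, 0.117861, 0.0584, 0.376774 ms; sum = 1.26462 ms.
Propagation delays (d/s per hop): 5.66667, 2.53333, 5.33333, 0.00748768, 3.3 ms; sum = 16.8408 ms.
End-to-end = 18.1 ms.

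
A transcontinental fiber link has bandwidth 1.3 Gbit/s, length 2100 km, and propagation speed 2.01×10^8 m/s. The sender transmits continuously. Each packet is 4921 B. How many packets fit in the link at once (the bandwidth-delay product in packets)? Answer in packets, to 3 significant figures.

Propagation delay = 2100000 / 2.01e+08 = 0.0104478 s.
BDP = R × t_prop = 1300000000 × 0.0104478 = 13582100 bits.
In packets of 39368 bits: 345 packets.

345 packets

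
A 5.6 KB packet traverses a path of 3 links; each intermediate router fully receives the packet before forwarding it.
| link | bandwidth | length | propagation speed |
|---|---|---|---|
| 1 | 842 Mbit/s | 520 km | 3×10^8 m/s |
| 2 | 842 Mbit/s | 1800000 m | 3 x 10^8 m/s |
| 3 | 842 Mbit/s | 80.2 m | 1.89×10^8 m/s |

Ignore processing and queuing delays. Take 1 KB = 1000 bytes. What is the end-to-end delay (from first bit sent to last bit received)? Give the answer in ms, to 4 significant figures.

7.893 ms

L = 44800 bits.
Transmission delay per hop = L/R = 44800/842000000 = 0.0532067 ms; 3 hops → 0.15962 ms.
Propagation delays (d/s per hop): 1.73333, 6, 0.000424339 ms; sum = 7.73376 ms.
End-to-end = 7.893 ms.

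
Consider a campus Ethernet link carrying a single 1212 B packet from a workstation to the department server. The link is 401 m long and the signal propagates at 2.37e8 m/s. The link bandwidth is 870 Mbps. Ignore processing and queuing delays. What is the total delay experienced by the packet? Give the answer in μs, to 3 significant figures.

L = 1212 × 8 = 9696 bits.
Transmission delay = L/R = 9696 / 870000000 = 11.1448 μs.
Propagation delay = d/s = 401 m / 237000000 m/s = 1.69198 μs.
Total = 12.8 μs.

12.8 μs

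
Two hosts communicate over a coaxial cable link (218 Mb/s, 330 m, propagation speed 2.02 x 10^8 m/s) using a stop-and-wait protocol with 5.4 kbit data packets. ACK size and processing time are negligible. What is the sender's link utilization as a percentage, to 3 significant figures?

t_tx = L/R = 5400/218000000 = 2.47706e-05 s.
t_prop = 330/202000000 = 1.63366e-06 s; RTT = 3.26733e-06 s.
Cycle = t_tx + RTT = 2.8038e-05 s.
Utilization = t_tx / cycle = 2.47706e-05/2.8038e-05 = 88.3 %.

88.3 %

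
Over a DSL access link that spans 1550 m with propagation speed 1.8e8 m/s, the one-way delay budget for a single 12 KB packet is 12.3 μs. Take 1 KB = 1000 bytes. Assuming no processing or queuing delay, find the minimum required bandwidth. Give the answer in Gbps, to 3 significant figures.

L = 96000 bits.
Propagation delay = 1550 / 180000000 = 8.61111 μs.
Transmission budget = 12.3 − 8.61111 = 3.68889 μs.
R ≥ L / t_tx = 96000 bits / 3.68889e-06 s = 26.0 Gbps.

26.0 Gbps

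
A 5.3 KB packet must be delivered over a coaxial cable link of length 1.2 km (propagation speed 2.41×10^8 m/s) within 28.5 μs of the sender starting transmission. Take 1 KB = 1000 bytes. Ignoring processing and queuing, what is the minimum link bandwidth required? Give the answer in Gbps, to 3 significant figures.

1.80 Gbps

L = 42400 bits.
Propagation delay = 1200 / 241000000 = 4.97925 μs.
Transmission budget = 28.5 − 4.97925 = 23.5207 μs.
R ≥ L / t_tx = 42400 bits / 2.35207e-05 s = 1.80 Gbps.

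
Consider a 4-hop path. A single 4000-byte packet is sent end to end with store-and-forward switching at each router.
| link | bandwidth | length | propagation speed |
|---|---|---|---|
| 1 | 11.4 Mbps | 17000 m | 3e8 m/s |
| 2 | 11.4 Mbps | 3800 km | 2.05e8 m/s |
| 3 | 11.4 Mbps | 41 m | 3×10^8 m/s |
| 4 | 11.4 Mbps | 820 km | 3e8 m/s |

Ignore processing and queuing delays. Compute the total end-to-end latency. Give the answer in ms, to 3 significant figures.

L = 4000 × 8 = 32000 bits.
Transmission delay per hop = L/R = 32000/11400000 = 2.80702 ms; 4 hops → 11.2281 ms.
Propagation delays (d/s per hop): 0.0566667, 18.5366, 0.000136667, 2.73333 ms; sum = 21.3267 ms.
End-to-end = 32.6 ms.

32.6 ms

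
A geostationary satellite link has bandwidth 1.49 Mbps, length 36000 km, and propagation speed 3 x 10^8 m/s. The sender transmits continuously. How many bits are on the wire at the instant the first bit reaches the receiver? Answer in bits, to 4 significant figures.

Propagation delay = 36000000 / 300000000 = 0.12 s.
BDP = R × t_prop = 1490000 × 0.12 = 178800 bits.

178800 bits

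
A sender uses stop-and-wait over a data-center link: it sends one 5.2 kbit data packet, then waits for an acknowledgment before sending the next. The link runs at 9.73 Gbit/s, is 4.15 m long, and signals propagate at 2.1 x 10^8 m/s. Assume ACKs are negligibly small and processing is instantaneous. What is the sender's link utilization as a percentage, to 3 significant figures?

93.1 %

t_tx = L/R = 5200/9730000000 = 5.3443e-07 s.
t_prop = 4.15/210000000 = 1.97619e-08 s; RTT = 3.95238e-08 s.
Cycle = t_tx + RTT = 5.73953e-07 s.
Utilization = t_tx / cycle = 5.3443e-07/5.73953e-07 = 93.1 %.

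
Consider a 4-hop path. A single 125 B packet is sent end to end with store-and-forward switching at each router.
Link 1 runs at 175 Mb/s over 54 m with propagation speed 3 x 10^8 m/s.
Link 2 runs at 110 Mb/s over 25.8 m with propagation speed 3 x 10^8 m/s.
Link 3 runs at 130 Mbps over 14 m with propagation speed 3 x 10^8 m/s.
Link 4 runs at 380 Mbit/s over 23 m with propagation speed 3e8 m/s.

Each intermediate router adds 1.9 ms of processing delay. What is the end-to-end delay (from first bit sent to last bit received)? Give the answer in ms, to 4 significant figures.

5.726 ms

L = 125 × 8 = 1000 bits.
Transmission delays (L/R per hop): 0.00571429, 0.00909091, 0.00769231, 0.00263158 ms; sum = 0.0251291 ms.
Propagation delays (d/s per hop): 0.00018, 8.6e-05, 4.66667e-05, 7.66667e-05 ms; sum = 0.000389333 ms.
Processing at 3 router(s): 3 × 1.9 ms = 5.7 ms.
End-to-end = 5.726 ms.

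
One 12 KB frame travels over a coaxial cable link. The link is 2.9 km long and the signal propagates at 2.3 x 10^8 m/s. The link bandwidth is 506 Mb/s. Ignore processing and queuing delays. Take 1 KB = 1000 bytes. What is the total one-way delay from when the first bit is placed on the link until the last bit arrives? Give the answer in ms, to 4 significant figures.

0.2023 ms

L = 96000 bits.
Transmission delay = L/R = 96000 / 506000000 = 0.189723 ms.
Propagation delay = d/s = 2900 m / 2.3e+08 m/s = 0.0126087 ms.
Total = 0.2023 ms.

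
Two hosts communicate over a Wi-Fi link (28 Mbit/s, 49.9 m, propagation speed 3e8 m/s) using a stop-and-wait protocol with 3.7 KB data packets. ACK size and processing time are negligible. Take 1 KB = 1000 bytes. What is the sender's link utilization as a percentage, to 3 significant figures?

100 %

t_tx = L/R = 29600/28000000 = 0.00105714 s.
t_prop = 49.9/300000000 = 1.66333e-07 s; RTT = 3.32667e-07 s.
Cycle = t_tx + RTT = 0.00105748 s.
Utilization = t_tx / cycle = 0.00105714/0.00105748 = 100 %.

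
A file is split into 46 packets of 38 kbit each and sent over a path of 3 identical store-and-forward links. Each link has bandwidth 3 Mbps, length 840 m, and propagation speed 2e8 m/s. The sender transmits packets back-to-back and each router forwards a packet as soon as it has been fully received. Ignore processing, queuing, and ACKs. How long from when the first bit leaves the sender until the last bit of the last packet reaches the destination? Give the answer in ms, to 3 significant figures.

608 ms

Per-hop transmission t_tx = L/R = 38000/3000000 = 12.6667 ms.
Per-hop propagation t_prop = 840/200000000 = 0.0042 ms.
Pipeline fill: first packet needs 3·t_tx to clear all hops; remaining 45 packets each add one t_tx.
Total = (3+46-1)·t_tx + 3·t_prop = 48·12.6667 + 3·0.0042 = 608 ms.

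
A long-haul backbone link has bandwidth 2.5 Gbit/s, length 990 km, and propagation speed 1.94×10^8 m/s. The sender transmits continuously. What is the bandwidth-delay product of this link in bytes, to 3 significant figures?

Propagation delay = 990000 / 194000000 = 0.00510309 s.
BDP = R × t_prop = 2500000000 × 0.00510309 = 12757700 bits.
In bytes: 12757700/8 = 1590000 bytes.

1590000 bytes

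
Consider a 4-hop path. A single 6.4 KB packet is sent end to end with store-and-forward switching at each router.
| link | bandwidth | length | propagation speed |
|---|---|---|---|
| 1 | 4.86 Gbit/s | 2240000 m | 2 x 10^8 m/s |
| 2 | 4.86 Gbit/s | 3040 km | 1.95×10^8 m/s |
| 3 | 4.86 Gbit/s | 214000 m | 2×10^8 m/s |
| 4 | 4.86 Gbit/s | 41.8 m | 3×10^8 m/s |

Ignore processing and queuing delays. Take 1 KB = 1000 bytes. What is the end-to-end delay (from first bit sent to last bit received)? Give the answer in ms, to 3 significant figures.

27.9 ms

L = 51200 bits.
Transmission delay per hop = L/R = 51200/4860000000 = 0.010535 ms; 4 hops → 0.0421399 ms.
Propagation delays (d/s per hop): 11.2, 15.5897, 1.07, 0.000139333 ms; sum = 27.8599 ms.
End-to-end = 27.9 ms.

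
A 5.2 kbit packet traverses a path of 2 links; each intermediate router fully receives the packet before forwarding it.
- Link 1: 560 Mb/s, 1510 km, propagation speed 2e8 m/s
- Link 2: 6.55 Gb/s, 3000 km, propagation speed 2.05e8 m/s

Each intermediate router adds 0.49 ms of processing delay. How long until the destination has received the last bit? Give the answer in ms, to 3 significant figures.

22.7 ms

L = 5200 bits.
Transmission delays (L/R per hop): 0.00928571, 0.000793893 ms; sum = 0.0100796 ms.
Propagation delays (d/s per hop): 7.55, 14.6341 ms; sum = 22.1841 ms.
Processing at 1 router(s): 1 × 0.49 ms = 0.49 ms.
End-to-end = 22.7 ms.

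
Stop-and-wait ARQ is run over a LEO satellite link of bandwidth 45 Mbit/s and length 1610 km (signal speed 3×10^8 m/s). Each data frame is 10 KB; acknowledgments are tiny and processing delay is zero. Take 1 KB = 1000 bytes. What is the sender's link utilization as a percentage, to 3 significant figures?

t_tx = L/R = 80000/45000000 = 0.00177778 s.
t_prop = 1610000/300000000 = 0.00536667 s; RTT = 0.0107333 s.
Cycle = t_tx + RTT = 0.0125111 s.
Utilization = t_tx / cycle = 0.00177778/0.0125111 = 14.2 %.

14.2 %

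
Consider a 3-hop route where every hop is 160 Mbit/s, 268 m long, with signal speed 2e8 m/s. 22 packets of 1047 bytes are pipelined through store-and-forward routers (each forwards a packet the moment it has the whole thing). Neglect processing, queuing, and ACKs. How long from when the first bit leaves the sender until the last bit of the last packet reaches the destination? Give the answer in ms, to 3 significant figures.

1.26 ms

Per-hop transmission t_tx = L/R = 8376/160000000 = 0.05235 ms.
Per-hop propagation t_prop = 268/200000000 = 0.00134 ms.
Pipeline fill: first packet needs 3·t_tx to clear all hops; remaining 21 packets each add one t_tx.
Total = (3+22-1)·t_tx + 3·t_prop = 24·0.05235 + 3·0.00134 = 1.26 ms.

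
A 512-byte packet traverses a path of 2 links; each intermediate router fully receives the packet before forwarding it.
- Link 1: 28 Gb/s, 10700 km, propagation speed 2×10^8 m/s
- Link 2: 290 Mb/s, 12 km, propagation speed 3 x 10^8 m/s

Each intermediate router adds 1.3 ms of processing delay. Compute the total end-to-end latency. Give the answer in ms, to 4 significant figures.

L = 512 × 8 = 4096 bits.
Transmission delays (L/R per hop): 0.000146286, 0.0141241 ms; sum = 0.0142704 ms.
Propagation delays (d/s per hop): 53.5, 0.04 ms; sum = 53.54 ms.
Processing at 1 router(s): 1 × 1.3 ms = 1.3 ms.
End-to-end = 54.85 ms.

54.85 ms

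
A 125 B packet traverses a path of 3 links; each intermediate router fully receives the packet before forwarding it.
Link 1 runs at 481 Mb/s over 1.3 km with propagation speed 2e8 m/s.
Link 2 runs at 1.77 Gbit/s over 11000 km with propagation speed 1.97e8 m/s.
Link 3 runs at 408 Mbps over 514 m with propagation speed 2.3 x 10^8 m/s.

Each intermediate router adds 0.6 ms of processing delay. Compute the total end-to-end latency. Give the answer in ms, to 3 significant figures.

L = 125 × 8 = 1000 bits.
Transmission delays (L/R per hop): 0.002079, 0.000564972, 0.00245098 ms; sum = 0.00509495 ms.
Propagation delays (d/s per hop): 0.0065, 55.8376, 0.00223478 ms; sum = 55.8463 ms.
Processing at 2 router(s): 2 × 0.6 ms = 1.2 ms.
End-to-end = 57.1 ms.

57.1 ms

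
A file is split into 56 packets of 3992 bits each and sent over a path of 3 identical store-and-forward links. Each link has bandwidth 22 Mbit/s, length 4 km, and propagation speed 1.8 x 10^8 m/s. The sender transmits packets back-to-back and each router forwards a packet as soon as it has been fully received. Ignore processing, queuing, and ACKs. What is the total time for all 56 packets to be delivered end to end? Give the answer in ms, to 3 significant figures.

10.6 ms

Per-hop transmission t_tx = L/R = 3992/22000000 = 0.181455 ms.
Per-hop propagation t_prop = 4000/180000000 = 0.0222222 ms.
Pipeline fill: first packet needs 3·t_tx to clear all hops; remaining 55 packets each add one t_tx.
Total = (3+56-1)·t_tx + 3·t_prop = 58·0.181455 + 3·0.0222222 = 10.6 ms.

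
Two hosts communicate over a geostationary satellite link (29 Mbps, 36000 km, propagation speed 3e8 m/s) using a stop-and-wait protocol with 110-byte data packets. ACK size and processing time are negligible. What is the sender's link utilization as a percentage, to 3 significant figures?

0.0126 %

t_tx = L/R = 880/29000000 = 3.03448e-05 s.
t_prop = 36000000/300000000 = 0.12 s; RTT = 0.24 s.
Cycle = t_tx + RTT = 0.24003 s.
Utilization = t_tx / cycle = 3.03448e-05/0.24003 = 0.0126 %.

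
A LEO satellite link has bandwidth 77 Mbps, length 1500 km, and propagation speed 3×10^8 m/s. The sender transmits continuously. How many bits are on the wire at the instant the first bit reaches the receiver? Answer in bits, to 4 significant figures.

Propagation delay = 1500000 / 300000000 = 0.005 s.
BDP = R × t_prop = 77000000 × 0.005 = 385000 bits.

385000 bits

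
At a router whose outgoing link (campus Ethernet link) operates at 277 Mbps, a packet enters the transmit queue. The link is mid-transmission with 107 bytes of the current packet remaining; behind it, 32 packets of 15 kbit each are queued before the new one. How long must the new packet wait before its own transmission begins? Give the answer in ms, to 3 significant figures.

1.74 ms

Each queued packet: L/R = 15000/277000000 = 0.0541516 ms.
32 queued → 1.73285 ms.
Plus remaining 856 bits of current packet: 0.00309025 ms.
Queuing delay = 1.74 ms.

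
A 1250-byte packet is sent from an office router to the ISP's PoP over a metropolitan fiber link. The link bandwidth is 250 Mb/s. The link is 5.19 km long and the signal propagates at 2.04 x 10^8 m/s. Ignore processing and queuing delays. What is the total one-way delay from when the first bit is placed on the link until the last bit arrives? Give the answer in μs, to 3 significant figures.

65.4 μs

L = 1250 × 8 = 10000 bits.
Transmission delay = L/R = 10000 / 250000000 = 40 μs.
Propagation delay = d/s = 5190 m / 204000000 m/s = 25.4412 μs.
Total = 65.4 μs.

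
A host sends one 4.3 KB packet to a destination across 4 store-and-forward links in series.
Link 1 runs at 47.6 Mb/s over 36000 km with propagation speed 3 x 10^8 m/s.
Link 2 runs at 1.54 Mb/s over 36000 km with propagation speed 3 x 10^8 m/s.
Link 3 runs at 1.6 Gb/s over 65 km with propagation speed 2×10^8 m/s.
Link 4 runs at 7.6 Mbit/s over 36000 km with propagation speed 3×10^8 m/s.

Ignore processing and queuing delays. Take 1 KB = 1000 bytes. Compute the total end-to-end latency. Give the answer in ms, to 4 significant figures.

387.9 ms

L = 34400 bits.
Transmission delays (L/R per hop): 0.722689, 22.3377, 0.0215, 4.52632 ms; sum = 27.6082 ms.
Propagation delays (d/s per hop): 120, 120, 0.325, 120 ms; sum = 360.325 ms.
End-to-end = 387.9 ms.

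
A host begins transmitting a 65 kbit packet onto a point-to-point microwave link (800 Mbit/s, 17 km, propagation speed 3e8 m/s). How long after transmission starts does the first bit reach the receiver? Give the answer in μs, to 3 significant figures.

First bit experiences only propagation delay: d/s = 17000/300000000 = 56.7 μs.

56.7 μs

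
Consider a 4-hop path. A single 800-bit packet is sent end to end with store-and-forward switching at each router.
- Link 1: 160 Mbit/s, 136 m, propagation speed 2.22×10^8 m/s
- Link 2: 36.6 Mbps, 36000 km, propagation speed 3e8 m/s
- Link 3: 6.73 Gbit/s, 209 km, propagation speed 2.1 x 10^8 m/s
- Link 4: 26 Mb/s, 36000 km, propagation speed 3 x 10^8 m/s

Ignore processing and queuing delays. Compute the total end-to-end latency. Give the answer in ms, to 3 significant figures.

Transmission delays (L/R per hop): 0.005, 0.0218579, 0.000118871, 0.0307692 ms; sum = 0.057746 ms.
Propagation delays (d/s per hop): 0.000612613, 120, 0.995238, 120 ms; sum = 240.996 ms.
End-to-end = 241 ms.

241 ms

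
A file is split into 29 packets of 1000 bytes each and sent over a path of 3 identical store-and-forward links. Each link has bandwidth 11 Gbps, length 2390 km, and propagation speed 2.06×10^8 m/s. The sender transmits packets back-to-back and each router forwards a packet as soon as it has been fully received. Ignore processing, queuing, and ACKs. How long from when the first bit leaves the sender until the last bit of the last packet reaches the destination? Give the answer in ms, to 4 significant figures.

34.83 ms

Per-hop transmission t_tx = L/R = 8000/11000000000 = 0.000727273 ms.
Per-hop propagation t_prop = 2390000/206000000 = 11.6019 ms.
Pipeline fill: first packet needs 3·t_tx to clear all hops; remaining 28 packets each add one t_tx.
Total = (3+29-1)·t_tx + 3·t_prop = 31·0.000727273 + 3·11.6019 = 34.83 ms.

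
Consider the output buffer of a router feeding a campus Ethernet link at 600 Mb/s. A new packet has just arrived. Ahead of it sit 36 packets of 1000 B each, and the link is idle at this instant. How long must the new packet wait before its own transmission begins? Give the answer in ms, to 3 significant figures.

0.480 ms

Each queued packet: L/R = 8000/600000000 = 0.0133333 ms.
36 queued → 0.48 ms.
Queuing delay = 0.480 ms.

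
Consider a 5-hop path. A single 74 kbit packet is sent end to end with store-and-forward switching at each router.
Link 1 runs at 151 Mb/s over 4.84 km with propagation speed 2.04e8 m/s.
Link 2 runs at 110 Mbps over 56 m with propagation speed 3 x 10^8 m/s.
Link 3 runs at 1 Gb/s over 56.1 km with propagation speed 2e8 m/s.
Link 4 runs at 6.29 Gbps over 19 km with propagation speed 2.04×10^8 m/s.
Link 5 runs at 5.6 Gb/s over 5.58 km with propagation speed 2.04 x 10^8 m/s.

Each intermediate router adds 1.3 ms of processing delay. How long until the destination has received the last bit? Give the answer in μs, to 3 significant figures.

6890 μs

L = 74000 bits.
Transmission delays (L/R per hop): 490.066, 672.727, 74, 11.7647, 13.2143 μs; sum = 1261.77 μs.
Propagation delays (d/s per hop): 23.7255, 0.186667, 280.5, 93.1373, 27.3529 μs; sum = 424.902 μs.
Processing at 4 router(s): 4 × 1.3 ms = 5200 μs.
End-to-end = 6890 μs.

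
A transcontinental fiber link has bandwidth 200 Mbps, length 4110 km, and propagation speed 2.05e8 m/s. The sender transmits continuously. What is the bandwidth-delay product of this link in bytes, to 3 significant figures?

501000 bytes

Propagation delay = 4110000 / 2.05e+08 = 0.0200488 s.
BDP = R × t_prop = 200000000 × 0.0200488 = 4009760 bits.
In bytes: 4009760/8 = 501000 bytes.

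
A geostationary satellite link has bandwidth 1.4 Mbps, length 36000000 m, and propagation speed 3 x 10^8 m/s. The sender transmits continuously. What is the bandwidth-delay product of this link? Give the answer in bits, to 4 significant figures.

168000 bits

Propagation delay = 36000000 / 300000000 = 0.12 s.
BDP = R × t_prop = 1400000 × 0.12 = 168000 bits.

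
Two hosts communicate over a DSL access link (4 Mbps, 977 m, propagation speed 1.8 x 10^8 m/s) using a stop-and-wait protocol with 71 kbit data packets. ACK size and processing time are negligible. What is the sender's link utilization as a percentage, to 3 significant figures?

99.9 %

t_tx = L/R = 71000/4000000 = 0.01775 s.
t_prop = 977/180000000 = 5.42778e-06 s; RTT = 1.08556e-05 s.
Cycle = t_tx + RTT = 0.0177609 s.
Utilization = t_tx / cycle = 0.01775/0.0177609 = 99.9 %.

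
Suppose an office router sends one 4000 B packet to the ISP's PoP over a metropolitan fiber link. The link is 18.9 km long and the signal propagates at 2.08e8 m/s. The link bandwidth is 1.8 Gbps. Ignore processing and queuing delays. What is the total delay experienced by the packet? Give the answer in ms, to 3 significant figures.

L = 4000 × 8 = 32000 bits.
Transmission delay = L/R = 32000 / 1800000000 = 0.0177778 ms.
Propagation delay = d/s = 18900 m / 208000000 m/s = 0.0908654 ms.
Total = 0.109 ms.

0.109 ms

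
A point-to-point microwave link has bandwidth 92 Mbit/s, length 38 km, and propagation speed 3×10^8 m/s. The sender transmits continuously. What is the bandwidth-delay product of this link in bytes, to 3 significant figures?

Propagation delay = 38000 / 300000000 = 0.000126667 s.
BDP = R × t_prop = 92000000 × 0.000126667 = 11653.3 bits.
In bytes: 11653.3/8 = 1460 bytes.

1460 bytes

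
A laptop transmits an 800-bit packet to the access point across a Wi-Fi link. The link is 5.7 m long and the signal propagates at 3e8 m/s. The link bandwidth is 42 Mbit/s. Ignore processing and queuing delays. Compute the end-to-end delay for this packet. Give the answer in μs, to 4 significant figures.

Transmission delay = L/R = 800 / 42000000 = 19.0476 μs.
Propagation delay = d/s = 5.7 m / 300000000 m/s = 0.019 μs.
Total = 19.07 μs.

19.07 μs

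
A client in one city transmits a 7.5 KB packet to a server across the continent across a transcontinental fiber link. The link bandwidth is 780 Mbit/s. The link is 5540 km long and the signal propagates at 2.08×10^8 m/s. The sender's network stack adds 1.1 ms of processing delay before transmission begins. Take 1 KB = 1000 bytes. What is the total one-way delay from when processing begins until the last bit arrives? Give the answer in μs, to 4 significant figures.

27810 μs

L = 60000 bits.
Transmission delay = L/R = 60000 / 780000000 = 76.9231 μs.
Propagation delay = d/s = 5540000 m / 208000000 m/s = 26634.6 μs.
Plus processing delay 1.1 ms = 1100 μs.
Total = 27810 μs.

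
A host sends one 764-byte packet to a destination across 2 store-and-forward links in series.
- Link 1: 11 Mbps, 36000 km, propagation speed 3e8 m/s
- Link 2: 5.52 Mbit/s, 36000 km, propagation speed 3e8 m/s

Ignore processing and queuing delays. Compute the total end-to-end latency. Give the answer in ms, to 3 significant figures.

L = 764 × 8 = 6112 bits.
Transmission delays (L/R per hop): 0.555636, 1.10725 ms; sum = 1.66288 ms.
Propagation delays (d/s per hop): 120, 120 ms; sum = 240 ms.
End-to-end = 242 ms.

242 ms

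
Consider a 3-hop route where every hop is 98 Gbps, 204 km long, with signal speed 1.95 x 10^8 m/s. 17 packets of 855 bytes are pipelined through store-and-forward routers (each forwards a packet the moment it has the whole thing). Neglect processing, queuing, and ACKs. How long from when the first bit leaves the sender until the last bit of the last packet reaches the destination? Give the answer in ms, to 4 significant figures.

3.140 ms

Per-hop transmission t_tx = L/R = 6840/98000000000 = 6.97959e-05 ms.
Per-hop propagation t_prop = 204000/195000000 = 1.04615 ms.
Pipeline fill: first packet needs 3·t_tx to clear all hops; remaining 16 packets each add one t_tx.
Total = (3+17-1)·t_tx + 3·t_prop = 19·6.97959e-05 + 3·1.04615 = 3.140 ms.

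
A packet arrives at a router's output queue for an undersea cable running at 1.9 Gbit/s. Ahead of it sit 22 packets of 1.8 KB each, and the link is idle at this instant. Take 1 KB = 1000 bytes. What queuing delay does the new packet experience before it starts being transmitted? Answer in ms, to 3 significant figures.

0.167 ms

Each queued packet: L/R = 14400/1900000000 = 0.00757895 ms.
22 queued → 0.166737 ms.
Queuing delay = 0.167 ms.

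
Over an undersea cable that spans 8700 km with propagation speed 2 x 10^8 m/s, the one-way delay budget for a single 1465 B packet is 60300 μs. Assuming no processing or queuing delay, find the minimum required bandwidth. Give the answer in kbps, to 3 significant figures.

L = 11720 bits.
Propagation delay = 8700000 / 200000000 = 43500 μs.
Transmission budget = 60300 − 43500 = 16800 μs.
R ≥ L / t_tx = 11720 bits / 0.0168 s = 698 kbps.

698 kbps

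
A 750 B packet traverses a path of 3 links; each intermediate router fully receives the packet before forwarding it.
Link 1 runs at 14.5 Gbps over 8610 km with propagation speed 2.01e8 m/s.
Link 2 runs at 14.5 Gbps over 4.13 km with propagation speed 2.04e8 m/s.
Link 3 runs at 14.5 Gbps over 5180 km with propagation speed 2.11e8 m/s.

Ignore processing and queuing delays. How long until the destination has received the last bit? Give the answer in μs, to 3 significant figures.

L = 750 × 8 = 6000 bits.
Transmission delay per hop = L/R = 6000/14500000000 = 0.413793 μs; 3 hops → 1.24138 μs.
Propagation delays (d/s per hop): 42835.8, 20.2451, 24549.8 μs; sum = 67405.8 μs.
End-to-end = 67400 μs.

67400 μs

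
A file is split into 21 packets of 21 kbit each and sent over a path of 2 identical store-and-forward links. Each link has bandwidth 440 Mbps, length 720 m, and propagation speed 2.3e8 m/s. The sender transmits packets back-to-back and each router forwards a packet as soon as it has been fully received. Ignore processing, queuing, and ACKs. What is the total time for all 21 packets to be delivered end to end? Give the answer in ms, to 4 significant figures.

Per-hop transmission t_tx = L/R = 21000/440000000 = 0.0477273 ms.
Per-hop propagation t_prop = 720/2.3e+08 = 0.00313043 ms.
Pipeline fill: first packet needs 2·t_tx to clear all hops; remaining 20 packets each add one t_tx.
Total = (2+21-1)·t_tx + 2·t_prop = 22·0.0477273 + 2·0.00313043 = 1.056 ms.

1.056 ms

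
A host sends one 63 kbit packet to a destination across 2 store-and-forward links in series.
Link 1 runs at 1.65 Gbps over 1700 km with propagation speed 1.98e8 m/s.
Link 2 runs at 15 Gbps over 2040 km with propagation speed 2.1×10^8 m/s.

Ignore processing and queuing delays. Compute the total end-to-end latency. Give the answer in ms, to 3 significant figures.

L = 63000 bits.
Transmission delays (L/R per hop): 0.0381818, 0.0042 ms; sum = 0.0423818 ms.
Propagation delays (d/s per hop): 8.58586, 9.71429 ms; sum = 18.3001 ms.
End-to-end = 18.3 ms.

18.3 ms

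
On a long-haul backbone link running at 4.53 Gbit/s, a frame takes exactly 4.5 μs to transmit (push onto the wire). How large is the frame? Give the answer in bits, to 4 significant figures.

20390 bits

L = R × t_tx = 4530000000 b/s × 4.5e-06 s = 20385 bits.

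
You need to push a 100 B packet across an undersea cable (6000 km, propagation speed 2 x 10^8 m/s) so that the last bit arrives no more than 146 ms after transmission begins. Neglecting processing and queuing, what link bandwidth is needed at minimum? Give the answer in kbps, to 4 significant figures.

L = 800 bits.
Propagation delay = 6000000 / 200000000 = 30 ms.
Transmission budget = 146 − 30 = 116 ms.
R ≥ L / t_tx = 800 bits / 0.116 s = 6.897 kbps.

6.897 kbps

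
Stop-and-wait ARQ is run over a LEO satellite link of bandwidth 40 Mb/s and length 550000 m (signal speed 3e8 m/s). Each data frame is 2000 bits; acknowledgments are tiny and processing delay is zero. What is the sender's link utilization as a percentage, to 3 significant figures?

1.35 %

t_tx = L/R = 2000/40000000 = 5e-05 s.
t_prop = 550000/300000000 = 0.00183333 s; RTT = 0.00366667 s.
Cycle = t_tx + RTT = 0.00371667 s.
Utilization = t_tx / cycle = 5e-05/0.00371667 = 1.35 %.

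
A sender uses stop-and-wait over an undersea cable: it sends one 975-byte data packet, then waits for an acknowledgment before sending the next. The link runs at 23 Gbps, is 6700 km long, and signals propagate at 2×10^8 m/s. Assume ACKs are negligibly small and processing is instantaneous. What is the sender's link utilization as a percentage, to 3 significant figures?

t_tx = L/R = 7800/23000000000 = 3.3913e-07 s.
t_prop = 6700000/200000000 = 0.0335 s; RTT = 0.067 s.
Cycle = t_tx + RTT = 0.0670003 s.
Utilization = t_tx / cycle = 3.3913e-07/0.0670003 = 0.000506 %.

0.000506 %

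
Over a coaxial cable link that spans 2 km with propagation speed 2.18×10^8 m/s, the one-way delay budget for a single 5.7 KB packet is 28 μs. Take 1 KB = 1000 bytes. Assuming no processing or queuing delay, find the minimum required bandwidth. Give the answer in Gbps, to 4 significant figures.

2.422 Gbps

L = 45600 bits.
Propagation delay = 2000 / 2.18e+08 = 9.17431 μs.
Transmission budget = 28 − 9.17431 = 18.8257 μs.
R ≥ L / t_tx = 45600 bits / 1.88257e-05 s = 2.422 Gbps.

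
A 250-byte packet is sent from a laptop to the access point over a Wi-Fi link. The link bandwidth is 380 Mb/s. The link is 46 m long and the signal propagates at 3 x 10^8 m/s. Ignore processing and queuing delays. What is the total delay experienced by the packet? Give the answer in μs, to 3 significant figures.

L = 250 × 8 = 2000 bits.
Transmission delay = L/R = 2000 / 380000000 = 5.26316 μs.
Propagation delay = d/s = 46 m / 300000000 m/s = 0.153333 μs.
Total = 5.42 μs.

5.42 μs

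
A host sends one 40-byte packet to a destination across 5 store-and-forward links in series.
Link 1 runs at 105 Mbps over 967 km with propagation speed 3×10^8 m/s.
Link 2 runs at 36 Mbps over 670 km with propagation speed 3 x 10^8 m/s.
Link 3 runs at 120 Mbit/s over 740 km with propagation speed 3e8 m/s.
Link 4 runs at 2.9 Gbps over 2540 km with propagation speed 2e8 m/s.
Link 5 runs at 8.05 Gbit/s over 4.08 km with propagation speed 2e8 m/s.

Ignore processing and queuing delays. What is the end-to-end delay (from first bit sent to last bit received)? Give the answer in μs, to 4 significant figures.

L = 40 × 8 = 320 bits.
Transmission delays (L/R per hop): 3.04762, 8.88889, 2.66667, 0.110345, 0.0397516 μs; sum = 14.7533 μs.
Propagation delays (d/s per hop): 3223.33, 2233.33, 2466.67, 12700, 20.4 μs; sum = 20643.7 μs.
End-to-end = 20660 μs.

20660 μs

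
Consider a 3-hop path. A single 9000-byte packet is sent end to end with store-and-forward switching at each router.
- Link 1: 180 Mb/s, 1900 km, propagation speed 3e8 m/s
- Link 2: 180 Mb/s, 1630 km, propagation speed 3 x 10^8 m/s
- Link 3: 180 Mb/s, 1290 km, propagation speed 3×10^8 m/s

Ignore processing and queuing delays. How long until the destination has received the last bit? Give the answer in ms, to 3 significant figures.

L = 9000 × 8 = 72000 bits.
Transmission delay per hop = L/R = 72000/180000000 = 0.4 ms; 3 hops → 1.2 ms.
Propagation delays (d/s per hop): 6.33333, 5.43333, 4.3 ms; sum = 16.0667 ms.
End-to-end = 17.3 ms.

17.3 ms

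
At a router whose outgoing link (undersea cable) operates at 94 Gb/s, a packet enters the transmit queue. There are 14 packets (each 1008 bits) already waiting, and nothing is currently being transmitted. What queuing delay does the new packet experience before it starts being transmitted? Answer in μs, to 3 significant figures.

Each queued packet: L/R = 1008/94000000000 = 0.0107234 μs.
14 queued → 0.150128 μs.
Queuing delay = 0.150 μs.

0.150 μs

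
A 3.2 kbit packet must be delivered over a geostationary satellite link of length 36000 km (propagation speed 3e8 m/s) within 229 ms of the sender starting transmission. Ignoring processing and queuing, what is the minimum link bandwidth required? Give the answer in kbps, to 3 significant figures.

Propagation delay = 36000000 / 300000000 = 120 ms.
Transmission budget = 229 − 120 = 109 ms.
R ≥ L / t_tx = 3200 bits / 0.109 s = 29.4 kbps.

29.4 kbps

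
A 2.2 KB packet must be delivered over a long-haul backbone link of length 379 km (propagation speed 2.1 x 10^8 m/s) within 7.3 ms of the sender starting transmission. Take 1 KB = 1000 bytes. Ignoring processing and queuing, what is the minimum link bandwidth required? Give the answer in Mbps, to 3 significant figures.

L = 17600 bits.
Propagation delay = 379000 / 210000000 = 1.80476 ms.
Transmission budget = 7.3 − 1.80476 = 5.49524 ms.
R ≥ L / t_tx = 17600 bits / 0.00549524 s = 3.20 Mbps.

3.20 Mbps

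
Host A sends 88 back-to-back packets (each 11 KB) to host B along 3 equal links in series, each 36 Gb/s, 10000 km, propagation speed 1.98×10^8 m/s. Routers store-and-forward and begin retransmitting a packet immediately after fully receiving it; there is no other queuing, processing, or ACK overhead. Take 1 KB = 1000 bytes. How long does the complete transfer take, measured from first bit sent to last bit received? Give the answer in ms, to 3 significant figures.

Per-hop transmission t_tx = L/R = 88000/36000000000 = 0.00244444 ms.
Per-hop propagation t_prop = 10000000/198000000 = 50.5051 ms.
Pipeline fill: first packet needs 3·t_tx to clear all hops; remaining 87 packets each add one t_tx.
Total = (3+88-1)·t_tx + 3·t_prop = 90·0.00244444 + 3·50.5051 = 152 ms.

152 ms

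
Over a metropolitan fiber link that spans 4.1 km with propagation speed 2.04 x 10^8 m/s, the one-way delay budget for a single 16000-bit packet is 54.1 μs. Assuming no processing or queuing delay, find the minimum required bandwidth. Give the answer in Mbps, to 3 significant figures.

471 Mbps

Propagation delay = 4100 / 204000000 = 20.098 μs.
Transmission budget = 54.1 − 20.098 = 34.002 μs.
R ≥ L / t_tx = 16000 bits / 3.4002e-05 s = 471 Mbps.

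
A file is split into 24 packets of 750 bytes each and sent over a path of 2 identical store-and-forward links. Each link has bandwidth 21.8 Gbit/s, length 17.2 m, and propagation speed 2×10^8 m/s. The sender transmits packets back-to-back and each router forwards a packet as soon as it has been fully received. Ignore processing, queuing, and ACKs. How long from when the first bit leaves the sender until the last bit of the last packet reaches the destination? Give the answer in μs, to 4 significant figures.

7.053 μs

Per-hop transmission t_tx = L/R = 6000/21800000000 = 0.275229 μs.
Per-hop propagation t_prop = 17.2/200000000 = 0.086 μs.
Pipeline fill: first packet needs 2·t_tx to clear all hops; remaining 23 packets each add one t_tx.
Total = (2+24-1)·t_tx + 2·t_prop = 25·0.275229 + 2·0.086 = 7.053 μs.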